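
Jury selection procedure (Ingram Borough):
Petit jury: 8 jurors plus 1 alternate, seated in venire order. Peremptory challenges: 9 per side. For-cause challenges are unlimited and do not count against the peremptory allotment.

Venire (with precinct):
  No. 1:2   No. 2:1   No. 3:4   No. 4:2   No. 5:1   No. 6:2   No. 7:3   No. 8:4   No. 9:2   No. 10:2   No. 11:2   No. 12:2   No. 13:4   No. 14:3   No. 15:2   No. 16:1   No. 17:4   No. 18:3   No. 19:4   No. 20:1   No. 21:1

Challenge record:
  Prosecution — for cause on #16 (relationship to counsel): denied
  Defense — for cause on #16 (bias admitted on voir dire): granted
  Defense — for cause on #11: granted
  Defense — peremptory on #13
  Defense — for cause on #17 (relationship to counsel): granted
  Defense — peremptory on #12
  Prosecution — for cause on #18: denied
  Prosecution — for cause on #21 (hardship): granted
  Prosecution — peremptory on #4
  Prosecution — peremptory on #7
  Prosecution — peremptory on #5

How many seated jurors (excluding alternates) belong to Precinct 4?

Removed: #4, #5, #7, #11, #12, #13, #16, #17, #21.
Seated jurors 1–8: #1, #2, #3, #6, #8, #9, #10, #14 (alternates #15 not counted).
Of those, in Precinct 4: #3, #8 → 2.

2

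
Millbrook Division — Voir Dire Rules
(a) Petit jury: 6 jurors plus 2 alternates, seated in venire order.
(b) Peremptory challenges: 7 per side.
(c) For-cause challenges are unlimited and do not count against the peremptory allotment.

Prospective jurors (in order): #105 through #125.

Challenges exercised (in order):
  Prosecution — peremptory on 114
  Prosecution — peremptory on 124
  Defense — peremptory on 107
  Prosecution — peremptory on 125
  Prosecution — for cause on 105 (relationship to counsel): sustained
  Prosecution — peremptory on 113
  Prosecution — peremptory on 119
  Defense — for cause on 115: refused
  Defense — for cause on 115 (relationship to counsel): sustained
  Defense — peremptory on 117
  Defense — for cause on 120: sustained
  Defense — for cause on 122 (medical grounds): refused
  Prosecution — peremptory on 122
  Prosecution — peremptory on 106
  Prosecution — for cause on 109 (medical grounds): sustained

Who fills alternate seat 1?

121

Removed: #105, #106, #107, #109, #113, #114, #115, #117, #119, #120, #122, #124, #125.
Seating in order: seats 1–6 → #108, #110, #111, #112, #116, #118; alternates → #121, #123.
So alternate 1 is #121.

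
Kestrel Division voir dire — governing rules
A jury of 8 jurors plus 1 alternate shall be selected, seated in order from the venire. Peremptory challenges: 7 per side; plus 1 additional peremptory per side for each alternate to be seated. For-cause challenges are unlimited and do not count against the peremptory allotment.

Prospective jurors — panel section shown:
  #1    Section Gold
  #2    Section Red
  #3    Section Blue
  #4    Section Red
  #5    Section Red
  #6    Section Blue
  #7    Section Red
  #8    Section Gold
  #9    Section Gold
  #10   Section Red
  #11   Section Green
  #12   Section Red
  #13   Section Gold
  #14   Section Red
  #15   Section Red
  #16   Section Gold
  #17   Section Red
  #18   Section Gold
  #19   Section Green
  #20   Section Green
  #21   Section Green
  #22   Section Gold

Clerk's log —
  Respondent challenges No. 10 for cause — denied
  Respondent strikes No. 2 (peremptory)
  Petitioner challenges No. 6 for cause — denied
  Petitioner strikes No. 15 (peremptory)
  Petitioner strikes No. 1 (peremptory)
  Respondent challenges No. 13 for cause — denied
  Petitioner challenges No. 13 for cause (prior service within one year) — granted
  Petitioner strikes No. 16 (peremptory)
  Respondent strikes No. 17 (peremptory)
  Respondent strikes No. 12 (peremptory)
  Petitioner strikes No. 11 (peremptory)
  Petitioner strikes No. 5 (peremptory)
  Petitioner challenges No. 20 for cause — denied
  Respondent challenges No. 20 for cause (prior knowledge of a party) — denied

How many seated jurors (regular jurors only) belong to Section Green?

Removed: #1, #2, #5, #11, #12, #13, #15, #16, #17.
Seated jurors 1–8: #3, #4, #6, #7, #8, #9, #10, #14 (alternates #18 not counted).
None of those are in Section Green → 0.

0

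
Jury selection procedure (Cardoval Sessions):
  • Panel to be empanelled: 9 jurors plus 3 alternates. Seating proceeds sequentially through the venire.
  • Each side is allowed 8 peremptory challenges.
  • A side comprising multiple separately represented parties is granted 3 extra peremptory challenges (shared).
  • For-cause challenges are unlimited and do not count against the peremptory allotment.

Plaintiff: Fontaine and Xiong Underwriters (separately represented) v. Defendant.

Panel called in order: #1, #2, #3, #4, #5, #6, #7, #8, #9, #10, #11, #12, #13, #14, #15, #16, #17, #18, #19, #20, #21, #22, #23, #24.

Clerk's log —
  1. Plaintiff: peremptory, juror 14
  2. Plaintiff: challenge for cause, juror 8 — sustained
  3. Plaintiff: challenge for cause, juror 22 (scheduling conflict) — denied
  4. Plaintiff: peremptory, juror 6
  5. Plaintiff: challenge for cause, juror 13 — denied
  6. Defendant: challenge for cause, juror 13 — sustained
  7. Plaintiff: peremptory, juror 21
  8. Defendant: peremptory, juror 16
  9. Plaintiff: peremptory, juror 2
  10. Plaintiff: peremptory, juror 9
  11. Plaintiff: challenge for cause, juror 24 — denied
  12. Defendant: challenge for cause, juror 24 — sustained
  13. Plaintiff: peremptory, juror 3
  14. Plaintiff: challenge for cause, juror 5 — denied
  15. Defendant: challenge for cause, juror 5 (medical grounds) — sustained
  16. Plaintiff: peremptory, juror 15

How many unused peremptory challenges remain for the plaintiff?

4

Plaintiff allotment: 8 base + 3 multi-party = 11.
Plaintiff peremptories used: #14, #6, #21, #2, #9, #3, #15 — 7 (for-cause on #8, #22, #13, #24, #5 don't count).
Remaining: 11 − 7 = 4.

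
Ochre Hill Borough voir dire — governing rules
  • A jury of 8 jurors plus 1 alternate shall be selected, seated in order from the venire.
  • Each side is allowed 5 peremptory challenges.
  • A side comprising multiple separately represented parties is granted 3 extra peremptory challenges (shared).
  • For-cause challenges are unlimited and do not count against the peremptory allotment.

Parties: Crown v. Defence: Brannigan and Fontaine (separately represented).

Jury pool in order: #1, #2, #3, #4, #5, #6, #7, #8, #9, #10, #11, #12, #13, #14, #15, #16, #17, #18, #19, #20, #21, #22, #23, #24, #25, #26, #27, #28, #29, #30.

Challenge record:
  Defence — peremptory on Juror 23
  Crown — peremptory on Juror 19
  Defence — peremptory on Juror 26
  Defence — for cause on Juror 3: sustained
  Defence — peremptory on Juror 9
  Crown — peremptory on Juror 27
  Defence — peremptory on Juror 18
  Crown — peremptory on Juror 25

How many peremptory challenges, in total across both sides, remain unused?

6

Crown allotment: 5. Defence allotment: 5 base + 3 multi-party = 8.
Crown peremptories used: #19, #27, #25 — 3.
Defence peremptories used: #23, #26, #9, #18 — 4 (the for-cause on #3 doesn't count).
Remaining: (5 − 3) + (8 − 4) = 6.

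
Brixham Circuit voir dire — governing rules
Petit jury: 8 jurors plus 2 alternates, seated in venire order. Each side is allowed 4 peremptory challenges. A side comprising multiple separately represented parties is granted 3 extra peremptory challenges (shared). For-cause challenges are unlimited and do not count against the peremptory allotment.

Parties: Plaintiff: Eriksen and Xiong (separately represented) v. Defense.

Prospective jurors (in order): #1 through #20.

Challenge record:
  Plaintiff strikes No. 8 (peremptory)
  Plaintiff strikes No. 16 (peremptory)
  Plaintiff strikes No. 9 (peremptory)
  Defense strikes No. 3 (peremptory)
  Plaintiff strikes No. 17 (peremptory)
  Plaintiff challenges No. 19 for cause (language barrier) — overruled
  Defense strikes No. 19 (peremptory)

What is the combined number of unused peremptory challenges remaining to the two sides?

5

Plaintiff allotment: 4 base + 3 multi-party = 7. Defense allotment: 4.
Plaintiff peremptories used: #8, #16, #9, #17 — 4 (the for-cause on #19 doesn't count).
Defense peremptories used: #3, #19 — 2.
Remaining: (7 − 4) + (4 − 2) = 5.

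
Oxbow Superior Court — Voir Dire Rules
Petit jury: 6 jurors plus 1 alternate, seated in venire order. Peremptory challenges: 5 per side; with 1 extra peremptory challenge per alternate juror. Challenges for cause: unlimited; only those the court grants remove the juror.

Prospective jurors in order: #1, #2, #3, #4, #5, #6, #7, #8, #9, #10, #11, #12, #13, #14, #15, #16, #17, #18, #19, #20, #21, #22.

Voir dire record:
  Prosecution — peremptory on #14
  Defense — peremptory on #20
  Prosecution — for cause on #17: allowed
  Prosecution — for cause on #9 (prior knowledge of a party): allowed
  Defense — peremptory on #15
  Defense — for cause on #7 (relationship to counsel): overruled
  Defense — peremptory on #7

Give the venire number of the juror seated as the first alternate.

Removed: #7, #9, #14, #15, #17, #20.
Seating in order: seats 1–6 → #1, #2, #3, #4, #5, #6; alternates → #8.
So alternate 1 is #8.

8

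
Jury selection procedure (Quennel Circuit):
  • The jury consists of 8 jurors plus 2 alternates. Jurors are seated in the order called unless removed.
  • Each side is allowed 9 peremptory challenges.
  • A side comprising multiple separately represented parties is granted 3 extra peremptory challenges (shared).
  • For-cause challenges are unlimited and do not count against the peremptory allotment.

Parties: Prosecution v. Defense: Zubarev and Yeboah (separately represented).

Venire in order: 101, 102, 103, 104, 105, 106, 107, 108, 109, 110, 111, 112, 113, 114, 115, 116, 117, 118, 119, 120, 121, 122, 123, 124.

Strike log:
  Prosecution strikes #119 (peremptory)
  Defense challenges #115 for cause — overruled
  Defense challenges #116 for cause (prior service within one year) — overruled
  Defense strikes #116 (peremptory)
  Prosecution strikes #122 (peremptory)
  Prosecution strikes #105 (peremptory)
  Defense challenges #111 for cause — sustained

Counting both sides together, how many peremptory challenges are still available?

Prosecution allotment: 9. Defense allotment: 9 base + 3 multi-party = 12.
Prosecution peremptories used: #119, #122, #105 — 3.
Defense peremptories used: #116 — 1 (for-cause on #115, #116, #111 don't count).
Remaining: (9 − 3) + (12 − 1) = 17.

17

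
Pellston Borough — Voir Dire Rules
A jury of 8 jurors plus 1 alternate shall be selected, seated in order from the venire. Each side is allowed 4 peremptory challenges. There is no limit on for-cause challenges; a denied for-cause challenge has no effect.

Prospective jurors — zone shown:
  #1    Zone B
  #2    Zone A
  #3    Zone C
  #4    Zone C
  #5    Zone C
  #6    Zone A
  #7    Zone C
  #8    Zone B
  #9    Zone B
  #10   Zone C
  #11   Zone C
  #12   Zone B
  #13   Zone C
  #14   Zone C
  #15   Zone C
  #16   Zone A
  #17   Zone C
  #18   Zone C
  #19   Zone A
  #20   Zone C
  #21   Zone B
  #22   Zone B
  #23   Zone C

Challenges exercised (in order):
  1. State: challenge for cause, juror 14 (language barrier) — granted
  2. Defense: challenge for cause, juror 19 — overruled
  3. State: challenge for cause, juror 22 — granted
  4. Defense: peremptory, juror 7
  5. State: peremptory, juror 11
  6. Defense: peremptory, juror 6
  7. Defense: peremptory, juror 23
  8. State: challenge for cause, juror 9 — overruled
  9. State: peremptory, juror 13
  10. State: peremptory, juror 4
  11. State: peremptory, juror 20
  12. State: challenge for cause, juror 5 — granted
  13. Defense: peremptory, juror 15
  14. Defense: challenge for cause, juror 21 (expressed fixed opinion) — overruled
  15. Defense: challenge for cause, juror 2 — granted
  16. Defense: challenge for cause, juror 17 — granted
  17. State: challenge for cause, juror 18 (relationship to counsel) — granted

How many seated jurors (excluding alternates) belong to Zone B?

4

Removed: #2, #4, #5, #6, #7, #11, #13, #14, #15, #17, #18, #20, #22, #23.
Seated jurors 1–8: #1, #3, #8, #9, #10, #12, #16, #19 (alternates #21 not counted).
Of those, in Zone B: #1, #8, #9, #12 → 4.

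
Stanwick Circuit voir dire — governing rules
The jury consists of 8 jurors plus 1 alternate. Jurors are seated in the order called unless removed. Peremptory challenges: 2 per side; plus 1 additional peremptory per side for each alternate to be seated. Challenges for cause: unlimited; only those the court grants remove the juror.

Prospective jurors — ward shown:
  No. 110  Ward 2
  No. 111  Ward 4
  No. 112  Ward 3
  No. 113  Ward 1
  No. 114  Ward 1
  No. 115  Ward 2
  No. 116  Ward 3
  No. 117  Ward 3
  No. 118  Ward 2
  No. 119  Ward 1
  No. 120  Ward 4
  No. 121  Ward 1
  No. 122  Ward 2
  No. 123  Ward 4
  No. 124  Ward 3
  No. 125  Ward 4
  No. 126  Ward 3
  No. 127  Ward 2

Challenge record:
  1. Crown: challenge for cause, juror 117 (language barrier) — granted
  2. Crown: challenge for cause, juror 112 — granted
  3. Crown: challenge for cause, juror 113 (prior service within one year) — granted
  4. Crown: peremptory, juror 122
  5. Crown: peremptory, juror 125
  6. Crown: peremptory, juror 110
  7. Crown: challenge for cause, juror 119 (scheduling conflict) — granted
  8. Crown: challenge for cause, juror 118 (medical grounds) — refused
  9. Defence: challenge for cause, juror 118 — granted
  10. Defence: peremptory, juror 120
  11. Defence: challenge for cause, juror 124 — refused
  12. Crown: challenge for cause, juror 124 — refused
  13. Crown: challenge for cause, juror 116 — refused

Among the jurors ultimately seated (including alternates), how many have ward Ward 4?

2

Removed: #110, #112, #113, #117, #118, #119, #120, #122, #125.
Seated (9 incl. alternates): #111, #114, #115, #116, #121, #123, #124, #126, #127.
Of those, in Ward 4: #111, #123 → 2.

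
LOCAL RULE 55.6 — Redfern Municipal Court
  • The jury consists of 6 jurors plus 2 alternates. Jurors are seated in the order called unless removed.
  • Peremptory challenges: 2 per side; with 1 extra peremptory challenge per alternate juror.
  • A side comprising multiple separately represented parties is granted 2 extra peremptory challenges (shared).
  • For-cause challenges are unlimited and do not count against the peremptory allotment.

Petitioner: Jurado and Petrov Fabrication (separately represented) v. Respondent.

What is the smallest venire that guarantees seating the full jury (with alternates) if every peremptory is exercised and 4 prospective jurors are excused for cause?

Seats to fill: 6 + 2 alternates = 8.
Peremptories — Petitioner: 2 + 1×2 + 2 = 6; Respondent: 2 + 1×2 = 4; total 10.
For-cause removals: 4.
Minimum venire: 8 + 10 + 4 = 22.

22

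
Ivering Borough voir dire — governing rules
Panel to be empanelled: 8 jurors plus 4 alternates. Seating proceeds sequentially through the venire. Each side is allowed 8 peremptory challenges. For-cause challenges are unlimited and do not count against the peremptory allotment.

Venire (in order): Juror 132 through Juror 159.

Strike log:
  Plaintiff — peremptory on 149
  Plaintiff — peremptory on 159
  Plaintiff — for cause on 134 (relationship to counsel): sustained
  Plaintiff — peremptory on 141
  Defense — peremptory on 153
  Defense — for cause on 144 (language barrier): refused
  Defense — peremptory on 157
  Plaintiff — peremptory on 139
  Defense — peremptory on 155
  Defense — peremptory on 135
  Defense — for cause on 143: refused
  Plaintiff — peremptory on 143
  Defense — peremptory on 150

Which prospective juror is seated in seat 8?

Removed: #134, #135, #139, #141, #143, #149, #150, #153, #155, #157, #159. (#144 stays — for-cause denied.)
Filling seats in venire order through position 8: #132, #133, #136, #137, #138, #140, #142, #144.
So seat 8 is #144.

144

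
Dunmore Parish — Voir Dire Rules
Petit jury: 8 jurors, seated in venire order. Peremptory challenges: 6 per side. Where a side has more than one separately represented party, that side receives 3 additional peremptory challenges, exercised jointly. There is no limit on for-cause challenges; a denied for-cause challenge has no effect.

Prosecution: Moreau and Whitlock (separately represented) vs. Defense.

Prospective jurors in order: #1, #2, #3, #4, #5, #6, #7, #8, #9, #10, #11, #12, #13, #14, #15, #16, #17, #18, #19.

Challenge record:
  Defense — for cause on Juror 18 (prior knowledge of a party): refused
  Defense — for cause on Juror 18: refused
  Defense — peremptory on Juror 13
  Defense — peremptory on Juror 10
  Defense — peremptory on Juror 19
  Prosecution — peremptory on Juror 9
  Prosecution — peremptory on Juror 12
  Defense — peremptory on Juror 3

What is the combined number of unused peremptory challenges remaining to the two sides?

9

Prosecution allotment: 6 base + 3 multi-party = 9. Defense allotment: 6.
Prosecution peremptories used: #9, #12 — 2.
Defense peremptories used: #13, #10, #19, #3 — 4 (for-cause on #18, #18 don't count).
Remaining: (9 − 2) + (6 − 4) = 9.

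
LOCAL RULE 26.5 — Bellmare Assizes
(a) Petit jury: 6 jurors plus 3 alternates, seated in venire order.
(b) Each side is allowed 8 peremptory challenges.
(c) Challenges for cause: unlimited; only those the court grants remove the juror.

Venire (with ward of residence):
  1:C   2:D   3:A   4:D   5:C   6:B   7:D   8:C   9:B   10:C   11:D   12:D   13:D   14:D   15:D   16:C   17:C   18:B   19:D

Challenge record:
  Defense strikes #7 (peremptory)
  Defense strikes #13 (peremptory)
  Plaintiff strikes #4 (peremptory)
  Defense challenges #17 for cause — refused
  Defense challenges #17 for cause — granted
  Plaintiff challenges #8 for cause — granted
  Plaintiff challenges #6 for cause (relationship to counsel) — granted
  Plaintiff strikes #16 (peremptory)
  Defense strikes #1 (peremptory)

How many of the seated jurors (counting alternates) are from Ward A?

1

Removed: #1, #4, #6, #7, #8, #13, #16, #17.
Seated (9 incl. alternates): #2, #3, #5, #9, #10, #11, #12, #14, #15.
Of those, in Ward A: #3 → 1.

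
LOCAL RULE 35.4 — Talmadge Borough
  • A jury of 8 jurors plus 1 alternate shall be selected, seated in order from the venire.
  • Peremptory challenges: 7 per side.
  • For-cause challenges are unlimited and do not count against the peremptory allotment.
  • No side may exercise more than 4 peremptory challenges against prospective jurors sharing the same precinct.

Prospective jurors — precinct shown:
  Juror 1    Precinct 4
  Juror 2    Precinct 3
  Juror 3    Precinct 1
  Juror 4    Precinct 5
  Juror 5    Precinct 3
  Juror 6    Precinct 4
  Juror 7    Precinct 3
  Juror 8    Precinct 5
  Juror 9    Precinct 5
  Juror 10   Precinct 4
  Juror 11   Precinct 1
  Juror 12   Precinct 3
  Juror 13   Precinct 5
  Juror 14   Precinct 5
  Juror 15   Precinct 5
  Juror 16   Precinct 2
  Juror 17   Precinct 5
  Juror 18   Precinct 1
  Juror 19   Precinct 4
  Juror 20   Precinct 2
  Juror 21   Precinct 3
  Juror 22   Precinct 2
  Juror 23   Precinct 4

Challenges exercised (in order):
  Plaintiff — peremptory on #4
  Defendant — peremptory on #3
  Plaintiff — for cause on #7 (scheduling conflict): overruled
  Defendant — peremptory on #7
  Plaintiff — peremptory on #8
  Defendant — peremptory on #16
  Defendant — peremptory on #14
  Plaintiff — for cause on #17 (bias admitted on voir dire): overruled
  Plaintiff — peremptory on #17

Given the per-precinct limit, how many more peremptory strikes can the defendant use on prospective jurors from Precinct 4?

3

Defendant peremptories so far: #3, #7, #16, #14 — 4 of 7 used, 3 left overall.
Against Precinct 4: none yet — per-precinct cap 4 leaves 4.
Binding limit: min(3, 4) = 3.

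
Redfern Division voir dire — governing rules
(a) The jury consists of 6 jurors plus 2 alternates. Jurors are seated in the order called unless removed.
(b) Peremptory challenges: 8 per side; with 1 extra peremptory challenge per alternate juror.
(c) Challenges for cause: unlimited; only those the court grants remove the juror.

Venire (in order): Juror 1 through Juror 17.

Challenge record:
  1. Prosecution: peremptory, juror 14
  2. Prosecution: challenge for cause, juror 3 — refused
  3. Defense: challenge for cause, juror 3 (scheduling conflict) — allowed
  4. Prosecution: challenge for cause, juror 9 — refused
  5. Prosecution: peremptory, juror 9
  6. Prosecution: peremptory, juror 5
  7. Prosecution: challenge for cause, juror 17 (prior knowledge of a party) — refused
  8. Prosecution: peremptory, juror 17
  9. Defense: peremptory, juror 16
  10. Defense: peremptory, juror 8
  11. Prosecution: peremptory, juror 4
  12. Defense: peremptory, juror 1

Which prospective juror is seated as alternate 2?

15

Removed: #1, #3, #4, #5, #8, #9, #14, #16, #17.
Seating in order: seats 1–6 → #2, #6, #7, #10, #11, #12; alternates → #13, #15.
So alternate 2 is #15.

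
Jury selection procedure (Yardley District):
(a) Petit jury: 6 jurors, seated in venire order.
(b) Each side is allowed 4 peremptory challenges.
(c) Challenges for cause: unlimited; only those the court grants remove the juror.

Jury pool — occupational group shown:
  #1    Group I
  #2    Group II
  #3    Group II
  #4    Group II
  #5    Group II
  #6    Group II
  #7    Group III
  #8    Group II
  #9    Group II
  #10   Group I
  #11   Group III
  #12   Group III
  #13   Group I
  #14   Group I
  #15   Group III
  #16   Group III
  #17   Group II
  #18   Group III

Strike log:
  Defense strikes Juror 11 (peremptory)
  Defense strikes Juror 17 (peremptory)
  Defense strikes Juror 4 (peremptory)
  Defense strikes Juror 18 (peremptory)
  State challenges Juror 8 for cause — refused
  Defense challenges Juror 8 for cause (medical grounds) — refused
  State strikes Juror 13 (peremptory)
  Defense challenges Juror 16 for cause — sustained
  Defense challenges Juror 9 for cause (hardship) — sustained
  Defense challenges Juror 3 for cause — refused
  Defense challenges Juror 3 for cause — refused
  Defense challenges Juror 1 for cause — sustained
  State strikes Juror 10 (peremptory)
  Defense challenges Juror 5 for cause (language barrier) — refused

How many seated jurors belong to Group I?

0

Removed: #1, #4, #9, #10, #11, #13, #16, #17, #18.
Seated jurors 1–6: #2, #3, #5, #6, #7, #8.
None of those are in Group I → 0.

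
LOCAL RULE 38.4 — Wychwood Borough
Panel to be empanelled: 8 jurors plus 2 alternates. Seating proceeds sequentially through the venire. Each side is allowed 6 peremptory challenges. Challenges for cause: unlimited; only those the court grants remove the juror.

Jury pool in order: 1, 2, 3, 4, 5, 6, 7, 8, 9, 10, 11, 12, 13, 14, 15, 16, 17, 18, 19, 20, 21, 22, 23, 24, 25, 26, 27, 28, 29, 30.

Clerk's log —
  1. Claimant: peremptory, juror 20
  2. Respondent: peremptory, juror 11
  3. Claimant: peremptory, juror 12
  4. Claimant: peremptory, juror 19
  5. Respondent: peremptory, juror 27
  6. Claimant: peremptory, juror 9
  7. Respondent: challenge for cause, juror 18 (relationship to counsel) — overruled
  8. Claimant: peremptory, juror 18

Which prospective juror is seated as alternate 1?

Removed: #9, #11, #12, #18, #19, #20, #27.
Seating in order: seats 1–8 → #1, #2, #3, #4, #5, #6, #7, #8; alternates → #10, #13.
So alternate 1 is #10.

10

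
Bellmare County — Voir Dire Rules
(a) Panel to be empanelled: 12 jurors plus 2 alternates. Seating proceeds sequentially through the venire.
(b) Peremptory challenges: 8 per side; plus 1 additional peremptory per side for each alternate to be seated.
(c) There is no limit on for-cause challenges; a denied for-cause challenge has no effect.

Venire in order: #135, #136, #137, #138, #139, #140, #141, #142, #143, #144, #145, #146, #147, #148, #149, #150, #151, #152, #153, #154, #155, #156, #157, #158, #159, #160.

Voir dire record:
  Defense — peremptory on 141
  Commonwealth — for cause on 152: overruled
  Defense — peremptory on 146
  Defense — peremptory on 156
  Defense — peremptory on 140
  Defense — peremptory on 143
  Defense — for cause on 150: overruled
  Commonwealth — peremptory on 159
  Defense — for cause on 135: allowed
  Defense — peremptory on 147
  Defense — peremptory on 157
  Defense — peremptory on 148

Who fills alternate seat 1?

154

Removed: #135, #140, #141, #143, #146, #147, #148, #156, #157, #159. (#150, #152 stay — for-cause denied.)
Seating in order: seats 1–12 → #136, #137, #138, #139, #142, #144, #145, #149, #150, #151, #152, #153; alternates → #154, #155.
So alternate 1 is #154.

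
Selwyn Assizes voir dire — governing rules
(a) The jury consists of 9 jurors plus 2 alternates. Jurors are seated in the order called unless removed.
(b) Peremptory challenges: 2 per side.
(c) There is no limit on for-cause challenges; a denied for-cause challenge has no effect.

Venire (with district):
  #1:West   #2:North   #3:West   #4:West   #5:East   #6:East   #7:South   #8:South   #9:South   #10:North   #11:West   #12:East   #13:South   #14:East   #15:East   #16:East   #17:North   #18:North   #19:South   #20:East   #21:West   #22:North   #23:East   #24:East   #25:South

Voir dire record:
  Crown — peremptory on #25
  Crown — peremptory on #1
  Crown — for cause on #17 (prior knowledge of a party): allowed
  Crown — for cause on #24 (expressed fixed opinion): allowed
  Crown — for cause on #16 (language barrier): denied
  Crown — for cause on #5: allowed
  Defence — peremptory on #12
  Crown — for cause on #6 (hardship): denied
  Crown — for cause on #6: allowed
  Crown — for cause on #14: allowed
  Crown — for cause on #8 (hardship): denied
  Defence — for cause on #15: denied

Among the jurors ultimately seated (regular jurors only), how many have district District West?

3

Removed: #1, #5, #6, #12, #14, #17, #24, #25.
Seated jurors 1–9: #2, #3, #4, #7, #8, #9, #10, #11, #13 (alternates #15, #16 not counted).
Of those, in District West: #3, #4, #11 → 3.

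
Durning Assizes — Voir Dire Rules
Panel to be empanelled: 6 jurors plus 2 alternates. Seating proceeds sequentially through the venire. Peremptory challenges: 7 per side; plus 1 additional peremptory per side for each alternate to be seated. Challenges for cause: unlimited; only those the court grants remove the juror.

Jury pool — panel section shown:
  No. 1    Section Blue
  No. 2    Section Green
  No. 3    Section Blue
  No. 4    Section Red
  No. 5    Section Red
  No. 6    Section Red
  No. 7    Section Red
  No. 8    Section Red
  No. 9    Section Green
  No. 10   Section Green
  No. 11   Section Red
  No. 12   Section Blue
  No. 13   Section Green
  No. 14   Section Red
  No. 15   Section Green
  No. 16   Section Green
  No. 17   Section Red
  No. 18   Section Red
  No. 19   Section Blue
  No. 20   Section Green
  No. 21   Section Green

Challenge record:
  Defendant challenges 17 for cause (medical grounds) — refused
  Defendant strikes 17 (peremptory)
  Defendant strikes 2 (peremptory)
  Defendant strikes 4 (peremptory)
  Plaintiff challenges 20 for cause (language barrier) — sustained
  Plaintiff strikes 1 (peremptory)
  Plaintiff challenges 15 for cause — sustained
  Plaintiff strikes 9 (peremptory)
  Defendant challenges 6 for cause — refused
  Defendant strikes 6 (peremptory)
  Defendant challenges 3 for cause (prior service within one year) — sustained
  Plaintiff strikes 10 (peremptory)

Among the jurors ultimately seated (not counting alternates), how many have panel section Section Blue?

Removed: #1, #2, #3, #4, #6, #9, #10, #15, #17, #20.
Seated jurors 1–6: #5, #7, #8, #11, #12, #13 (alternates #14, #16 not counted).
Of those, in Section Blue: #12 → 1.

1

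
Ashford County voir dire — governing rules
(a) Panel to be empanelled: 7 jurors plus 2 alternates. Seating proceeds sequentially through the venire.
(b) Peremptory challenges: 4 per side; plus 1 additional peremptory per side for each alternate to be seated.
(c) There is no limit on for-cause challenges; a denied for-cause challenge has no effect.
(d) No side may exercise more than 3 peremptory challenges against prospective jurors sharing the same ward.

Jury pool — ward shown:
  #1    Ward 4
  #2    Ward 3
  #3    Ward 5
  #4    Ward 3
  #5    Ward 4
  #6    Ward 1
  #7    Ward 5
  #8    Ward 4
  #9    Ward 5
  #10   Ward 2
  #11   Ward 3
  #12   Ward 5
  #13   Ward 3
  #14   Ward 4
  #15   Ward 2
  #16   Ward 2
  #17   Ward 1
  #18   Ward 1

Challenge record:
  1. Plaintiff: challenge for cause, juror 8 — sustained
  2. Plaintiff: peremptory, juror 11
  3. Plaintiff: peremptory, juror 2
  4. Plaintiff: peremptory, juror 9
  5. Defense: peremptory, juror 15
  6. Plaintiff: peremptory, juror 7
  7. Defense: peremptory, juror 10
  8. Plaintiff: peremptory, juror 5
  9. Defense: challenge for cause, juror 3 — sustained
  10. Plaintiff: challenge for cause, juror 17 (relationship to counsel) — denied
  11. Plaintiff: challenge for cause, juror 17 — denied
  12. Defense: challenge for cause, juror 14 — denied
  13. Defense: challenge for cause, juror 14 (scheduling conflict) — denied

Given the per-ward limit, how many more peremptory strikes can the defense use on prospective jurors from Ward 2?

Defense peremptories so far: #15, #10 — 2 of 6 used, 4 left overall.
Against Ward 2: #15, #10 — 2 used; per-ward cap 3 leaves 1.
Binding limit: min(4, 1) = 1.

1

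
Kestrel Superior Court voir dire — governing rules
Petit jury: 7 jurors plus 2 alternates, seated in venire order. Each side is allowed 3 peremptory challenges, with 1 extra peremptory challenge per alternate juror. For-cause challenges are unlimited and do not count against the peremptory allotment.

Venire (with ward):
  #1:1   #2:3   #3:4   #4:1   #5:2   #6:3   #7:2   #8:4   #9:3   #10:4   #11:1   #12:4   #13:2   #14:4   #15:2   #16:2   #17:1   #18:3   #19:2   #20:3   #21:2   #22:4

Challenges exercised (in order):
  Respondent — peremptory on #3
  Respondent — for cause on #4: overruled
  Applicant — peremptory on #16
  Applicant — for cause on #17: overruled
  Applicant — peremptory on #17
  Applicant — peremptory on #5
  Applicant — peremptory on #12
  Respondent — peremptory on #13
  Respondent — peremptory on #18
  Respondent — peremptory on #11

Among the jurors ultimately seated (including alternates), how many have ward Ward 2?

1

Removed: #3, #5, #11, #12, #13, #16, #17, #18.
Seated (9 incl. alternates): #1, #2, #4, #6, #7, #8, #9, #10, #14.
Of those, in Ward 2: #7 → 1.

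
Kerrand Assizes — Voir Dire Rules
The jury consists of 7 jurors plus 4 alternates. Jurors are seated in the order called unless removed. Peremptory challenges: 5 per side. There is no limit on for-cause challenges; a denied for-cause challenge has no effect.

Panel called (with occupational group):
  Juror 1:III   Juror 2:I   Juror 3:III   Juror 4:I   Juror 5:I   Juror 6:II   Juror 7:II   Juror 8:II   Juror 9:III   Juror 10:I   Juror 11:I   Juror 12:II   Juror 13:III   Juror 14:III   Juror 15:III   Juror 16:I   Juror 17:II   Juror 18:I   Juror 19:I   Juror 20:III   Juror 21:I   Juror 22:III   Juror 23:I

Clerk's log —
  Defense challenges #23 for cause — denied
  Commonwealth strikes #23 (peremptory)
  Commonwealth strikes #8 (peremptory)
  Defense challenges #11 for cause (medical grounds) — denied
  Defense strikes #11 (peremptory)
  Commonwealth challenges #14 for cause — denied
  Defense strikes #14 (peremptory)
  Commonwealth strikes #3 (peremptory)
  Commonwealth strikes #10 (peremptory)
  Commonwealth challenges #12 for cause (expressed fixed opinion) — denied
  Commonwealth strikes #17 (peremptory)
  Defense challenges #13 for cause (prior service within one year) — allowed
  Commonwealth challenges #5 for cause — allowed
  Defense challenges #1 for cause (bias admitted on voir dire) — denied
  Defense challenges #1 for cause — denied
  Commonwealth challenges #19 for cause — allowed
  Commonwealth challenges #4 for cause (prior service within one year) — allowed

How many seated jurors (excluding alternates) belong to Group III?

3

Removed: #3, #4, #5, #8, #10, #11, #13, #14, #17, #19, #23.
Seated jurors 1–7: #1, #2, #6, #7, #9, #12, #15 (alternates #16, #18, #20, #21 not counted).
Of those, in Group III: #1, #9, #15 → 3.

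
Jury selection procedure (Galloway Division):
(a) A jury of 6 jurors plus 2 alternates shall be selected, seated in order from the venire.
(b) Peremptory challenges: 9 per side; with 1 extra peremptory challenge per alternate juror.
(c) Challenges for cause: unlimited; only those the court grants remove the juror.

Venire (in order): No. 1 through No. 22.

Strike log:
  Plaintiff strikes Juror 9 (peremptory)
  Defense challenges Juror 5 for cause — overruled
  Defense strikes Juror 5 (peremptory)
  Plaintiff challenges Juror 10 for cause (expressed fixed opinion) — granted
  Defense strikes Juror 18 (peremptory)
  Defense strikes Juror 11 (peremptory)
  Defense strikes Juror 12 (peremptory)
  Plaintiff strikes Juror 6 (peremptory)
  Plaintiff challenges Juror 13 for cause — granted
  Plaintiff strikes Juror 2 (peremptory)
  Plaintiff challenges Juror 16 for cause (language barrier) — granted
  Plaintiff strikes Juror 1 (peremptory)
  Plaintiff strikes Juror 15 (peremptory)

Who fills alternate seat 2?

20

Removed: #1, #2, #5, #6, #9, #10, #11, #12, #13, #15, #16, #18.
Seating in order: seats 1–6 → #3, #4, #7, #8, #14, #17; alternates → #19, #20.
So alternate 2 is #20.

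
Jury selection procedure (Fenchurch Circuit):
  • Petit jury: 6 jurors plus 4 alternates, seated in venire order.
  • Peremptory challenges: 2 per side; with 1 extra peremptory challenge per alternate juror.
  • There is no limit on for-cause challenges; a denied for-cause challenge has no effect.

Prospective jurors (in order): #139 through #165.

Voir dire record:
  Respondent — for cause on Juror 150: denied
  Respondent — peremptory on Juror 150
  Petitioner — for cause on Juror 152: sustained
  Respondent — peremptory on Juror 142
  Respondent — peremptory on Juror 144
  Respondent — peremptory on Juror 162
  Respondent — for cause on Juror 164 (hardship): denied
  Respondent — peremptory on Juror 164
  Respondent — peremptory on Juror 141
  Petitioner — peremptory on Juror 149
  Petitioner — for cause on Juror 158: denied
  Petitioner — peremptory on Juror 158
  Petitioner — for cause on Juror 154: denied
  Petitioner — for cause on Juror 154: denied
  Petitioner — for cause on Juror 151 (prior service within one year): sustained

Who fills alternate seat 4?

155

Removed: #141, #142, #144, #149, #150, #151, #152, #158, #162, #164. (#154 stays — for-cause denied.)
Seating in order: seats 1–6 → #139, #140, #143, #145, #146, #147; alternates → #148, #153, #154, #155.
So alternate 4 is #155.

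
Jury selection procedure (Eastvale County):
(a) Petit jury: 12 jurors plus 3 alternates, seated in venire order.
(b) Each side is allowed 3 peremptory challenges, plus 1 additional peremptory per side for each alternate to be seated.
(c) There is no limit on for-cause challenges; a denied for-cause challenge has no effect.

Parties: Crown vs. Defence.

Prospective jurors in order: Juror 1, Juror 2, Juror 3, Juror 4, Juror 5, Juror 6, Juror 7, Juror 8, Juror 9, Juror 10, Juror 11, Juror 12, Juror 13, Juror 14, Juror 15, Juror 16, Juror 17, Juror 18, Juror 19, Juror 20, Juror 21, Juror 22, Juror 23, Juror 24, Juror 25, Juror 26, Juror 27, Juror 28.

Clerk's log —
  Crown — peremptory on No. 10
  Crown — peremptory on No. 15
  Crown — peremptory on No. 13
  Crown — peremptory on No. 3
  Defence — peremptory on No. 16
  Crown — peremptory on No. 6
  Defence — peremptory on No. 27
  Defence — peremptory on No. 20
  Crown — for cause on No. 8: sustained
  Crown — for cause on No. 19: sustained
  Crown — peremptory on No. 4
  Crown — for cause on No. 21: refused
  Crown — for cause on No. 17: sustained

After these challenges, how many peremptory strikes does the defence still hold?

Defence allotment: 3 base + 1 × 3 alternates = 6.
Defence peremptories used: #16, #27, #20 — 3.
Remaining: 6 − 3 = 3.

3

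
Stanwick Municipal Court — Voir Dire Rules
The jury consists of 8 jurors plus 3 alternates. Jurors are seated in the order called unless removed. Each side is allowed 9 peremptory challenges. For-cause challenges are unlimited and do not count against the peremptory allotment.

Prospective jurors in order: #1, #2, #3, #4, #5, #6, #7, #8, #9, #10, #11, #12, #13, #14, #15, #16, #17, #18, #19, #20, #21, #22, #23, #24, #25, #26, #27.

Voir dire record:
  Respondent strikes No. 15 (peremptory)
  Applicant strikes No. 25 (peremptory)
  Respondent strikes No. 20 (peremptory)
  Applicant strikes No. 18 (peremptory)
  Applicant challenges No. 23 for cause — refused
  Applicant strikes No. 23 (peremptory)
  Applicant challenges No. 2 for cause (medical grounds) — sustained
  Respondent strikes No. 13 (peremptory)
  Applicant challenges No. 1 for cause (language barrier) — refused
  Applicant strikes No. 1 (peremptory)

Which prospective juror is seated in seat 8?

Removed: #1, #2, #13, #15, #18, #20, #23, #25.
Seating in order: seats 1–8 → #3, #4, #5, #6, #7, #8, #9, #10; alternates → #11, #12, #14.
So seat 8 is #10.

10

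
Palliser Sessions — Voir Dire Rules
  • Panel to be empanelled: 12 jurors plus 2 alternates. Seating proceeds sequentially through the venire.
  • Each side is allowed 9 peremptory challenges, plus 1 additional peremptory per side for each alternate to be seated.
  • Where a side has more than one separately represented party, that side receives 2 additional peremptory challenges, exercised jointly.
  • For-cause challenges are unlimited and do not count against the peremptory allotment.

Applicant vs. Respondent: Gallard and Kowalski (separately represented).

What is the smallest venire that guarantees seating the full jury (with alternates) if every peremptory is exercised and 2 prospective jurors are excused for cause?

40

Seats to fill: 12 + 2 alternates = 14.
Peremptories — Applicant: 9 + 1×2 = 11; Respondent: 9 + 1×2 + 2 = 13; total 24.
For-cause removals: 2.
Minimum venire: 14 + 24 + 2 = 40.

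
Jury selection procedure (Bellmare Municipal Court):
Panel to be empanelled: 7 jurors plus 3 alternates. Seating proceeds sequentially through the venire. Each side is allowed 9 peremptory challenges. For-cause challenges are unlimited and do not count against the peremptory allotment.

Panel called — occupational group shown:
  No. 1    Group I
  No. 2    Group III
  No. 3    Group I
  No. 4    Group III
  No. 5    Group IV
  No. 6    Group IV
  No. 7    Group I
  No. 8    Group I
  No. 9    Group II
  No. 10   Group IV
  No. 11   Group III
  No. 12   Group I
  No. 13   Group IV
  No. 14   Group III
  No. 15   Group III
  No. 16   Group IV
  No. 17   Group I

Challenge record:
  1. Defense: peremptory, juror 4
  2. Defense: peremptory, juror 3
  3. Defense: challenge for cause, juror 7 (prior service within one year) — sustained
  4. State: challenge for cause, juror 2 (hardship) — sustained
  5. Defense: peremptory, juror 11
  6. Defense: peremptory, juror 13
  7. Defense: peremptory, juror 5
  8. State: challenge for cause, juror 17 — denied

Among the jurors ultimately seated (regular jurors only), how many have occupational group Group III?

Removed: #2, #3, #4, #5, #7, #11, #13.
Seated jurors 1–7: #1, #6, #8, #9, #10, #12, #14 (alternates #15, #16, #17 not counted).
Of those, in Group III: #14 → 1.

1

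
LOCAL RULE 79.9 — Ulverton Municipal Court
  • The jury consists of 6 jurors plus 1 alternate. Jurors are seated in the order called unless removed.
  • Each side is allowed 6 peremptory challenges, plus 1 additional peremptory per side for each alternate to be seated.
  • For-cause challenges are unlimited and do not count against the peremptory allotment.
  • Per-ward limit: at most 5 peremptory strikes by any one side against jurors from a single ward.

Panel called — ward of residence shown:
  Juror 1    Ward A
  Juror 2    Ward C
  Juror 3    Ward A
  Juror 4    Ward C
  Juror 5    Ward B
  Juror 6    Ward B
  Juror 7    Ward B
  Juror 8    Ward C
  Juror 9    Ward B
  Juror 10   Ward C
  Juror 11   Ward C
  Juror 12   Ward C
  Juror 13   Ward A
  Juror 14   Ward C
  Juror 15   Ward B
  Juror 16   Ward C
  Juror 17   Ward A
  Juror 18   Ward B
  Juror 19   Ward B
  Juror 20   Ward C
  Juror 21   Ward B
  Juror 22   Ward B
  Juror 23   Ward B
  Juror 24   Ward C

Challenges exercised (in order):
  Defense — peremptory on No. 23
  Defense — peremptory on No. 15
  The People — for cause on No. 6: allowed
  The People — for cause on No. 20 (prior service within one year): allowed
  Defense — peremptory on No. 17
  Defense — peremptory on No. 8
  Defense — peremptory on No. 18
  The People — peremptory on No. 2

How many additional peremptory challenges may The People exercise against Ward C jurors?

4

The People peremptories so far: #2 — 1 of 7 used, 6 left overall.
Against Ward C: #2 — 1 used; per-ward cap 5 leaves 4.
Binding limit: min(6, 4) = 4.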